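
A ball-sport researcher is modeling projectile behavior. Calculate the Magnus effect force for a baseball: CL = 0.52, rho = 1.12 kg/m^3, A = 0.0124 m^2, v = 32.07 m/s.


FM = 0.5 * CL * rho * A * v^2
FM = 0.5 * 0.52 * 1.12 * 0.0124 * 32.07^2
v^2 = 1028.4849
FM = 0.5 * 0.52 * 1.12 * 0.0124 * 1028.4849 = 3.7137 N

3.7137 N


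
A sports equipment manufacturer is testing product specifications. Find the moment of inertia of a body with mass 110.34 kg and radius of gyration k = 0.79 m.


I = m * k^2
I = 110.34 * 0.79^2
I = 110.34 * 0.6241 = 68.8632 kg*m^2

68.8632 kg*m^2


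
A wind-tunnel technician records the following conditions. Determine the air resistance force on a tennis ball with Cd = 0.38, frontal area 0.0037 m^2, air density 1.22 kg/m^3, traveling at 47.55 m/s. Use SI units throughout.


Fd = 0.5 * Cd * rho * A * v^2
Fd = 0.5 * 0.38 * 1.22 * 0.0037 * 47.55^2
v^2 = 2261.0025
Fd = 0.5 * 0.38 * 1.22 * 0.0037 * 2261.0025 = 1.9392 N

1.9392 N


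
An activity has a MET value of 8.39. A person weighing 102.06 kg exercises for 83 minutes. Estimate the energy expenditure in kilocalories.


kcal = MET * mass * time_hr
Convert time: 83 min = 1.3833 hr
kcal = 8.39 * 102.06 * 1.3833
kcal = 1184.5254 kcal

1184.5254 kcal


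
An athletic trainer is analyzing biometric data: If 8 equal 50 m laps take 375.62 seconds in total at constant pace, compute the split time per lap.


Split time = total_time / n_laps = 375.62 / 8
Split time = 46.9525 s per lap

46.9525 s


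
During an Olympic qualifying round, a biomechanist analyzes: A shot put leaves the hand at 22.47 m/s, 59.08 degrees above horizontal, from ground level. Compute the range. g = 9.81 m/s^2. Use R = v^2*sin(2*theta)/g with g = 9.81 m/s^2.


R = v^2 * sin(2*theta) / g
Convert angle to radians: theta = 59.08 deg = 1.0311 rad
sin(2*theta) = sin(2.0623) = 0.8816
R = 22.47^2 * 0.8816 / 9.81
R = 504.9009 * 0.8816 / 9.81 = 45.3759 m

45.3759 m


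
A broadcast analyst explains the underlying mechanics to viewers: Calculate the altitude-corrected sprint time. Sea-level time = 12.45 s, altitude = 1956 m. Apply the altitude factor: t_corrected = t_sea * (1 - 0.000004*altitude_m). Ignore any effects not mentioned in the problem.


Correction factor = 1 - 0.000004 * 1956 = 0.992176
t_corrected = t_sea * factor = 12.45 * 0.992176
t_corrected = 12.3526 s

12.3526 s


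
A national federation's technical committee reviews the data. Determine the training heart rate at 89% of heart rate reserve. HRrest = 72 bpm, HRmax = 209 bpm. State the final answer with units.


Target = HRrest + pct*(HRmax - HRrest)
Heart rate reserve = HRmax - HRrest = 209 - 72 = 137 bpm
Fraction = 89% = 0.89
Target = 72 + 0.89 * 137
Target = 72 + 121.93 = 193.93 bpm

193.93 bpm


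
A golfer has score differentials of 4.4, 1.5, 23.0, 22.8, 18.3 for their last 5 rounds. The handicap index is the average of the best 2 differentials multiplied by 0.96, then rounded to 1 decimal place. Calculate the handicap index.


All differentials: 4.4, 1.5, 23.0, 22.8, 18.3
Sorted: 1.5, 4.4, 18.3, 22.8, 23.0
Best 2: 1.5, 4.4
Average of best = 5.9 / 2 = 2.95
Raw index = 2.95 * 0.96 = 2.832
Handicap index = round(2.832, 1) = 2.8

2.8


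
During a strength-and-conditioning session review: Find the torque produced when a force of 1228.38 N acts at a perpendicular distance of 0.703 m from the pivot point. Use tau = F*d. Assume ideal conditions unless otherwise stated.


tau = F * d
tau = 1228.38 * 0.703
tau = 863.5511 N*m

863.5511 N*m


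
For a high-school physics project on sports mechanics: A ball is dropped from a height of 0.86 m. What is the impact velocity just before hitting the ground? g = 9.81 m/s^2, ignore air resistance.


v = sqrt(2 * g * h)
v = sqrt(2 * 9.81 * 0.86)
v = sqrt(16.8732) = 4.1077 m/s

4.1077 m/s


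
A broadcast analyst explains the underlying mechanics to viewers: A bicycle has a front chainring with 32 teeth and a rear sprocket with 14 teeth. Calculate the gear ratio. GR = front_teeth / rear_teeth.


GR = front_teeth / rear_teeth
GR = 32 / 14
GR = 2.2857

2.2857


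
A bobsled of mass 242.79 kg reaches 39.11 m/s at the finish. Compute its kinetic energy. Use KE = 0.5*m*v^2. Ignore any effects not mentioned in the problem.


KE = 0.5 * m * v^2
KE = 0.5 * 242.79 * 39.11^2
KE = 0.5 * 242.79 * 1529.5921 = 185684.833 J

185684.833 J


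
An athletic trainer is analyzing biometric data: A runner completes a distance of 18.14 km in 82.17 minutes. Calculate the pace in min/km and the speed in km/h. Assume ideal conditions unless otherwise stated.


Pace = time / distance = 82.17 min / 18.14 km = 4.5298 min/km
Speed = distance / time_in_hours = 18.14 / 1.3695 hr
Speed = 13.2457 km/h

4.5298 min/km, 13.2457 km/h


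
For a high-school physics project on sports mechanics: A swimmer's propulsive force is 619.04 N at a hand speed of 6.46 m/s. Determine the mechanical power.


P = F * v
P = 619.04 * 6.46
P = 3998.9984 W

3998.9984 W


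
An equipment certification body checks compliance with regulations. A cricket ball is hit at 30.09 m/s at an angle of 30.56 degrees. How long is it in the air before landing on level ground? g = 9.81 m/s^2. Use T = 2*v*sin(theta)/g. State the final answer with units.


T = 2*v*sin(theta)/g
sin(theta) = sin(30.56 deg) = 0.5084
T = 2*30.09*0.5084 / 9.81
T = 30.5979 / 9.81 = 3.1191 s

3.1191 s


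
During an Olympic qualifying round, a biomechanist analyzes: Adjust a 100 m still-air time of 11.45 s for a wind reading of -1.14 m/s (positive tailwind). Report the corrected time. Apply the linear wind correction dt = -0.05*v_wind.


dt = -0.05 * v_wind = -0.05 * -1.14 = 0.057 s
t_corrected = t_still + dt = 11.45 + (0.057)
t_corrected = 11.507 s

11.507 s


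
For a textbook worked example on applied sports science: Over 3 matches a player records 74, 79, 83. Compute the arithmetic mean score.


Average = sum / n
Sum = 236
Average = 236 / 3 = 78.6667

78.6667


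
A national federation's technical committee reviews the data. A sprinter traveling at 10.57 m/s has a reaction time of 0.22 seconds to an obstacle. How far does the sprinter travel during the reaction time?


d = v * t
d = 10.57 * 0.22
d = 2.3254 m

2.3254 m


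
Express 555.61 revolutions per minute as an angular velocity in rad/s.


omega = RPM * 2 * pi / 60
omega = 555.61 * 2 * 3.14159 / 60
omega = 3491.0006 / 60 = 58.1833 rad/s

58.1833 rad/s


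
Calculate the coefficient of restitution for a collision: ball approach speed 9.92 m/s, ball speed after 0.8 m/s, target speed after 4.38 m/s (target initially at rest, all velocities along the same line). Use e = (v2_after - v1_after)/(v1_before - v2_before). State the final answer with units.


e = (v2_after - v1_after) / (v1_before - v2_before)
Numerator = 4.38 - 0.8 = 3.58
Denominator = 9.92 - 0 = 9.92
e = 3.58 / 9.92 = 0.3609

0.3609


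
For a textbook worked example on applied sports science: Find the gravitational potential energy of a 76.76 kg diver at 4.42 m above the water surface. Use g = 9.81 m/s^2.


PE = m * g * h
PE = 76.76 * 9.81 * 4.42
PE = 753.0156 * 4.42 = 3328.329 J

3328.329 J


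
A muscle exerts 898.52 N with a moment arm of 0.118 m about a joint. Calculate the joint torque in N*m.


tau = F * d
tau = 898.52 * 0.118
tau = 106.0254 N*m

106.0254 N*m


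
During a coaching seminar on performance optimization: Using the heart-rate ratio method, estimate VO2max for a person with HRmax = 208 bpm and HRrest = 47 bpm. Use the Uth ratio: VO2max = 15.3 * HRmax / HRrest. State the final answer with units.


VO2max = 15.3 * HRmax / HRrest
VO2max = 15.3 * 208 / 47
VO2max = 3182.4 / 47 = 67.7106 mL/kg/min

67.7106 mL/kg/min


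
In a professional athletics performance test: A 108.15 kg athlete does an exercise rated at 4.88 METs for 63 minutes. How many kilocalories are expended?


kcal = MET * mass * time_hr
Convert time: 63 min = 1.05 hr
kcal = 4.88 * 108.15 * 1.05
kcal = 554.1606 kcal

554.1606 kcal


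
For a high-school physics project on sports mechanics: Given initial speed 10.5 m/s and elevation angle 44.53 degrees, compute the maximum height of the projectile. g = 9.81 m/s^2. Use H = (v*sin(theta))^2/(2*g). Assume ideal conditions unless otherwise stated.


H = (v*sin(theta))^2 / (2*g)
vy = v*sin(theta) = 10.5 * sin(44.53 deg) = 7.3635 m/s
H = vy^2 / (2*g) = 54.2207 / (2*9.81)
H = 54.2207 / 19.62 = 2.7635 m

2.7635 m


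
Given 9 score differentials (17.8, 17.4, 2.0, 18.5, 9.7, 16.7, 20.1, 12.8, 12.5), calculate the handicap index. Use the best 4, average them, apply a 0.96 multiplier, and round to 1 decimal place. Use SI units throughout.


All differentials: 17.8, 17.4, 2.0, 18.5, 9.7, 16.7, 20.1, 12.8, 12.5
Sorted: 2.0, 9.7, 12.5, 12.8, 16.7, 17.4, 17.8, 18.5, 20.1
Best 4: 2.0, 9.7, 12.5, 12.8
Average of best = 37 / 4 = 9.25
Raw index = 9.25 * 0.96 = 8.88
Handicap index = round(8.88, 1) = 8.9

8.9


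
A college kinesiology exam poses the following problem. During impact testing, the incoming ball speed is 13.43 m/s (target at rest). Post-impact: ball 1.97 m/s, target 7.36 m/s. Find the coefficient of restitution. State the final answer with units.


e = (v2_after - v1_after) / (v1_before - v2_before)
Numerator = 7.36 - 1.97 = 5.39
Denominator = 13.43 - 0 = 13.43
e = 5.39 / 13.43 = 0.4013

0.4013


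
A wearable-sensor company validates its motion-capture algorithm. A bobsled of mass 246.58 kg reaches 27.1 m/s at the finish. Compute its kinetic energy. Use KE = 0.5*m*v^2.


KE = 0.5 * m * v^2
KE = 0.5 * 246.58 * 27.1^2
KE = 0.5 * 246.58 * 734.41 = 90545.4089 J

90545.4089 J


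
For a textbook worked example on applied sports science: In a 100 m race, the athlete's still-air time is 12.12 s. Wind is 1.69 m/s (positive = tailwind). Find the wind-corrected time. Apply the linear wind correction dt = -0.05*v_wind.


dt = -0.05 * v_wind = -0.05 * 1.69 = -0.0845 s
t_corrected = t_still + dt = 12.12 + (-0.0845)
t_corrected = 12.0355 s

12.0355 s


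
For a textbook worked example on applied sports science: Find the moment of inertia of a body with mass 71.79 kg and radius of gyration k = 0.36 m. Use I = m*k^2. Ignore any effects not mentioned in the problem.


I = m * k^2
I = 71.79 * 0.36^2
I = 71.79 * 0.1296 = 9.304 kg*m^2

9.304 kg*m^2


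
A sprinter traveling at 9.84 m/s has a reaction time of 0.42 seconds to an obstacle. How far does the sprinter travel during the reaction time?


d = v * t
d = 9.84 * 0.42
d = 4.1328 m

4.1328 m


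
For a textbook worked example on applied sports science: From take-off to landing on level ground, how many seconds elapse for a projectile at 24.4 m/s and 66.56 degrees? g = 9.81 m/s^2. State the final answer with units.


T = 2*v*sin(theta)/g
sin(theta) = sin(66.56 deg) = 0.9175
T = 2*24.4*0.9175 / 9.81
T = 44.7729 / 9.81 = 4.564 s

4.564 s


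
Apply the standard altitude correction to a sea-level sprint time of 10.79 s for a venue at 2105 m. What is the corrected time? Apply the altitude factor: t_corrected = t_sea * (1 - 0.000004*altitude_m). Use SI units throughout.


Correction factor = 1 - 0.000004 * 2105 = 0.99158
t_corrected = t_sea * factor = 10.79 * 0.99158
t_corrected = 10.6991 s

10.6991 s


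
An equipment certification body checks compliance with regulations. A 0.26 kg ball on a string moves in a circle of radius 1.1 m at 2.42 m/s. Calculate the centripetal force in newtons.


Fc = m * v^2 / r
v^2 = 2.42^2 = 5.8564
Fc = 0.26 * 5.8564 / 1.1
Fc = 1.5227 / 1.1 = 1.3842 N

1.3842 N


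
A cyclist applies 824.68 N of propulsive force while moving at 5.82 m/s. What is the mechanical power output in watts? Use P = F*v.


P = F * v
P = 824.68 * 5.82
P = 4799.6376 W

4799.6376 W


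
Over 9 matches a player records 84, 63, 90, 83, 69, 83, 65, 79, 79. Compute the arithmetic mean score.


Average = sum / n
Sum = 695
Average = 695 / 9 = 77.2222

77.2222


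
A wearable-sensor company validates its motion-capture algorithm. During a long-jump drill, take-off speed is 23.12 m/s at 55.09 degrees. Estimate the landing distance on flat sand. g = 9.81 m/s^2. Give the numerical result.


R = v^2 * sin(2*theta) / g
Convert angle to radians: theta = 55.09 deg = 0.9615 rad
sin(2*theta) = sin(1.923) = 0.9386
R = 23.12^2 * 0.9386 / 9.81
R = 534.5344 * 0.9386 / 9.81 = 51.1439 m

51.1439 m


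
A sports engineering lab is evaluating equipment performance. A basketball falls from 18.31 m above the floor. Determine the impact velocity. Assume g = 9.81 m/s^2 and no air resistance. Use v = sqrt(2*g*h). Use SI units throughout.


v = sqrt(2 * g * h)
v = sqrt(2 * 9.81 * 18.31)
v = sqrt(359.2422) = 18.9537 m/s

18.9537 m/s


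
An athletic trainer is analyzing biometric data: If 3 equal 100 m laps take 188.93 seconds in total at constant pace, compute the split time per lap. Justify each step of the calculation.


Split time = total_time / n_laps = 188.93 / 3
Split time = 62.9767 s per lap

62.9767 s


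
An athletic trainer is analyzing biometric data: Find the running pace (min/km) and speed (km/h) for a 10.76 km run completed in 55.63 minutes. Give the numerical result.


Pace = time / distance = 55.63 min / 10.76 km = 5.1701 min/km
Speed = distance / time_in_hours = 10.76 / 0.9272 hr
Speed = 11.6052 km/h

5.1701 min/km, 11.6052 km/h


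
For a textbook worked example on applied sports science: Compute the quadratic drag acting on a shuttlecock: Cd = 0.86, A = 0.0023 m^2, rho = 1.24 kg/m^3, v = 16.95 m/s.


Fd = 0.5 * Cd * rho * A * v^2
Fd = 0.5 * 0.86 * 1.24 * 0.0023 * 16.95^2
v^2 = 287.3025
Fd = 0.5 * 0.86 * 1.24 * 0.0023 * 287.3025 = 0.3523 N

0.3523 N


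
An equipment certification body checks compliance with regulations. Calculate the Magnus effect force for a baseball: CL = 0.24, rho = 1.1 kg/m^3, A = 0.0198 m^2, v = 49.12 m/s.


FM = 0.5 * CL * rho * A * v^2
FM = 0.5 * 0.24 * 1.1 * 0.0198 * 49.12^2
v^2 = 2412.7744
FM = 0.5 * 0.24 * 1.1 * 0.0198 * 2412.7744 = 6.306 N

6.306 N


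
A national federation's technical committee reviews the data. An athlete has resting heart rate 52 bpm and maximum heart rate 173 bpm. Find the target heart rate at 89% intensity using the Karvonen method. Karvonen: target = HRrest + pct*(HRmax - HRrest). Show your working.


Target = HRrest + pct*(HRmax - HRrest)
Heart rate reserve = HRmax - HRrest = 173 - 52 = 121 bpm
Fraction = 89% = 0.89
Target = 52 + 0.89 * 121
Target = 52 + 107.69 = 159.69 bpm

159.69 bpm


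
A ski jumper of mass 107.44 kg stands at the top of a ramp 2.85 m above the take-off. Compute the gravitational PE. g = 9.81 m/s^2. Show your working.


PE = m * g * h
PE = 107.44 * 9.81 * 2.85
PE = 1053.9864 * 2.85 = 3003.8612 J

3003.8612 J


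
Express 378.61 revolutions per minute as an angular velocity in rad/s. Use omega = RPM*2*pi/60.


omega = RPM * 2 * pi / 60
omega = 378.61 * 2 * 3.14159 / 60
omega = 2378.8768 / 60 = 39.6479 rad/s

39.6479 rad/s


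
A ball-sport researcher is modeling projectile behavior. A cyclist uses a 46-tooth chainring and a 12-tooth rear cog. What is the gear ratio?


GR = front_teeth / rear_teeth
GR = 46 / 12
GR = 3.8333

3.8333


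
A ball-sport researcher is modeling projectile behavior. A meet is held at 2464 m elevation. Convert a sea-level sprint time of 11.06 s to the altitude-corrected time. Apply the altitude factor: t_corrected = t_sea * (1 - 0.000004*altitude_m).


Correction factor = 1 - 0.000004 * 2464 = 0.990144
t_corrected = t_sea * factor = 11.06 * 0.990144
t_corrected = 10.951 s

10.951 s


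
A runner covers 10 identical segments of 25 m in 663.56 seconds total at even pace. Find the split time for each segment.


Split time = total_time / n_laps = 663.56 / 10
Split time = 66.356 s per lap

66.356 s


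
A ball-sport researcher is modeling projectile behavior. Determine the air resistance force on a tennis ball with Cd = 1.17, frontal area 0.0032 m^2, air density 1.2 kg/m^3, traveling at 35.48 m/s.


Fd = 0.5 * Cd * rho * A * v^2
Fd = 0.5 * 1.17 * 1.2 * 0.0032 * 35.48^2
v^2 = 1258.8304
Fd = 0.5 * 1.17 * 1.2 * 0.0032 * 1258.8304 = 2.8278 N

2.8278 N


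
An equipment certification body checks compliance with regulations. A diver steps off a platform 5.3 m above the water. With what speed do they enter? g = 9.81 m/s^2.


v = sqrt(2 * g * h)
v = sqrt(2 * 9.81 * 5.3)
v = sqrt(103.986) = 10.1974 m/s

10.1974 m/s


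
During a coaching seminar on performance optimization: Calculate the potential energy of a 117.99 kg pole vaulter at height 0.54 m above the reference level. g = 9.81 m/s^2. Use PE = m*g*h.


PE = m * g * h
PE = 117.99 * 9.81 * 0.54
PE = 1157.4819 * 0.54 = 625.0402 J

625.0402 J


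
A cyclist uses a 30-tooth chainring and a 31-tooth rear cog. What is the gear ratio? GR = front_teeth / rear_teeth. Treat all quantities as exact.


GR = front_teeth / rear_teeth
GR = 30 / 31
GR = 0.9677

0.9677


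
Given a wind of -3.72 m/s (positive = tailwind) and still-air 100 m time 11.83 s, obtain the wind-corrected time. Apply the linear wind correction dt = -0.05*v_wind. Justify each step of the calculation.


dt = -0.05 * v_wind = -0.05 * -3.72 = 0.186 s
t_corrected = t_still + dt = 11.83 + (0.186)
t_corrected = 12.016 s

12.016 s


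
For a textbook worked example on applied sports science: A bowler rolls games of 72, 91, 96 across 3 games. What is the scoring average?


Average = sum / n
Sum = 259
Average = 259 / 3 = 86.3333

86.3333


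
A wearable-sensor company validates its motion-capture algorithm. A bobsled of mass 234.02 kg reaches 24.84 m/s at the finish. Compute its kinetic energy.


KE = 0.5 * m * v^2
KE = 0.5 * 234.02 * 24.84^2
KE = 0.5 * 234.02 * 617.0256 = 72198.1655 J

72198.1655 J


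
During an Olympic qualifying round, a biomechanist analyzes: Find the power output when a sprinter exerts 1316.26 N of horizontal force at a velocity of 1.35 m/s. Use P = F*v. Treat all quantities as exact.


P = F * v
P = 1316.26 * 1.35
P = 1776.951 W

1776.951 W


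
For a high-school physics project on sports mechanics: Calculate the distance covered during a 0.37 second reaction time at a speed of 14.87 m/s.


d = v * t
d = 14.87 * 0.37
d = 5.5019 m

5.5019 m


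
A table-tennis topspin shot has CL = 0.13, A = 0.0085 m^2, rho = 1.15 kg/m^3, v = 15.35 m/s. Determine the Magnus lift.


FM = 0.5 * CL * rho * A * v^2
FM = 0.5 * 0.13 * 1.15 * 0.0085 * 15.35^2
v^2 = 235.6225
FM = 0.5 * 0.13 * 1.15 * 0.0085 * 235.6225 = 0.1497 N

0.1497 N


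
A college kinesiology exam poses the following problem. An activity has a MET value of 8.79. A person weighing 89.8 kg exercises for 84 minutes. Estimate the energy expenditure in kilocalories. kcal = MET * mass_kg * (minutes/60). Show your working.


kcal = MET * mass * time_hr
Convert time: 84 min = 1.4 hr
kcal = 8.79 * 89.8 * 1.4
kcal = 1105.0788 kcal

1105.0788 kcal


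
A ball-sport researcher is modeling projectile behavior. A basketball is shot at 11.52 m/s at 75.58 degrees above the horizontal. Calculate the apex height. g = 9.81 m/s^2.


H = (v*sin(theta))^2 / (2*g)
vy = v*sin(theta) = 11.52 * sin(75.58 deg) = 11.1571 m/s
H = vy^2 / (2*g) = 124.4804 / (2*9.81)
H = 124.4804 / 19.62 = 6.3446 m

6.3446 m


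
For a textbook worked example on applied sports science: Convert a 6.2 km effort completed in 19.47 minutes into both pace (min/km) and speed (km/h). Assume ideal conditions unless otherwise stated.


Pace = time / distance = 19.47 min / 6.2 km = 3.1403 min/km
Speed = distance / time_in_hours = 6.2 / 0.3245 hr
Speed = 19.1063 km/h

3.1403 min/km, 19.1063 km/h


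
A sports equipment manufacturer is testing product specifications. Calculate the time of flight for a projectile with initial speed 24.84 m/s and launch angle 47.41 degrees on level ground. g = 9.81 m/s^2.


T = 2*v*sin(theta)/g
sin(theta) = sin(47.41 deg) = 0.7362
T = 2*24.84*0.7362 / 9.81
T = 36.5752 / 9.81 = 3.7284 s

3.7284 s


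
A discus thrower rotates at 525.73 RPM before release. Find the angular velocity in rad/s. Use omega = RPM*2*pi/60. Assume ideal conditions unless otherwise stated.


omega = RPM * 2 * pi / 60
omega = 525.73 * 2 * 3.14159 / 60
omega = 3303.259 / 60 = 55.0543 rad/s

55.0543 rad/s


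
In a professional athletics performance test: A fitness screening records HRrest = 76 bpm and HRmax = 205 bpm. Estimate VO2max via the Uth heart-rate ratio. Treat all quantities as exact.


VO2max = 15.3 * HRmax / HRrest
VO2max = 15.3 * 205 / 76
VO2max = 3136.5 / 76 = 41.2697 mL/kg/min

41.2697 mL/kg/min


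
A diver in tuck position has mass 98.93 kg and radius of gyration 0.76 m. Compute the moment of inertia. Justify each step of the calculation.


I = m * k^2
I = 98.93 * 0.76^2
I = 98.93 * 0.5776 = 57.142 kg*m^2

57.142 kg*m^2


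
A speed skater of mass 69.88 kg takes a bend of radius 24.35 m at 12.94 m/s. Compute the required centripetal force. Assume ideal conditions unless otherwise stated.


Fc = m * v^2 / r
v^2 = 12.94^2 = 167.4436
Fc = 69.88 * 167.4436 / 24.35
Fc = 11700.9588 / 24.35 = 480.5322 N

480.5322 N


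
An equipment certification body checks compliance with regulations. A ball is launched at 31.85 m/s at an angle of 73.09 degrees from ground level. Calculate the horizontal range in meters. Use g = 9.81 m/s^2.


R = v^2 * sin(2*theta) / g
Convert angle to radians: theta = 73.09 deg = 1.2757 rad
sin(2*theta) = sin(2.5513) = 0.5566
R = 31.85^2 * 0.5566 / 9.81
R = 1014.4225 * 0.5566 / 9.81 = 57.5548 m

57.5548 m


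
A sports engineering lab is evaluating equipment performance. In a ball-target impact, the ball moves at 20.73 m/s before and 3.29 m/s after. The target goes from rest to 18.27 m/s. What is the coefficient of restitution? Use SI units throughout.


e = (v2_after - v1_after) / (v1_before - v2_before)
Numerator = 18.27 - 3.29 = 14.98
Denominator = 20.73 - 0 = 20.73
e = 14.98 / 20.73 = 0.7226

0.7226


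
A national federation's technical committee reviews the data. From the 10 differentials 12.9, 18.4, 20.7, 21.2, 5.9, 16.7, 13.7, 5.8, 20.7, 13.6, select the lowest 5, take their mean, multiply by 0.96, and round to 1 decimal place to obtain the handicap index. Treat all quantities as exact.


All differentials: 12.9, 18.4, 20.7, 21.2, 5.9, 16.7, 13.7, 5.8, 20.7, 13.6
Sorted: 5.8, 5.9, 12.9, 13.6, 13.7, 16.7, 18.4, 20.7, 20.7, 21.2
Best 5: 5.8, 5.9, 12.9, 13.6, 13.7
Average of best = 51.9 / 5 = 10.38
Raw index = 10.38 * 0.96 = 9.9648
Handicap index = round(9.9648, 1) = 10.0

10.0


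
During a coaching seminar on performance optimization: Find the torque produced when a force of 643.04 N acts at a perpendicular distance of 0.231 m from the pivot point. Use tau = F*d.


tau = F * d
tau = 643.04 * 0.231
tau = 148.5422 N*m

148.5422 N*m


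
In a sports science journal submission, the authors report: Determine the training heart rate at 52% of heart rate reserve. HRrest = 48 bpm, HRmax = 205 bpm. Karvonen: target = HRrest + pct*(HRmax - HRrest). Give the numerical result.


Target = HRrest + pct*(HRmax - HRrest)
Heart rate reserve = HRmax - HRrest = 205 - 48 = 157 bpm
Fraction = 52% = 0.52
Target = 48 + 0.52 * 157
Target = 48 + 81.64 = 129.64 bpm

129.64 bpm


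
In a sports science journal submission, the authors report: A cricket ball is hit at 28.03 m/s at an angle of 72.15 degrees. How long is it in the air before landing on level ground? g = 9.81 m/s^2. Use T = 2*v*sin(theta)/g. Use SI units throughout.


T = 2*v*sin(theta)/g
sin(theta) = sin(72.15 deg) = 0.9519
T = 2*28.03*0.9519 / 9.81
T = 53.3614 / 9.81 = 5.4395 s

5.4395 s


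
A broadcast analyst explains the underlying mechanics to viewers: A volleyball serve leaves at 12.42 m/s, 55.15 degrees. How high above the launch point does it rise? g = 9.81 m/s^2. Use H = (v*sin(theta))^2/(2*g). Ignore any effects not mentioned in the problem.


H = (v*sin(theta))^2 / (2*g)
vy = v*sin(theta) = 12.42 * sin(55.15 deg) = 10.1925 m/s
H = vy^2 / (2*g) = 103.8867 / (2*9.81)
H = 103.8867 / 19.62 = 5.2949 m

5.2949 m


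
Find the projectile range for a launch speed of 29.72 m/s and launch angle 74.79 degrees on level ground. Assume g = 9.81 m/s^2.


R = v^2 * sin(2*theta) / g
Convert angle to radians: theta = 74.79 deg = 1.3053 rad
sin(2*theta) = sin(2.6107) = 0.5063
R = 29.72^2 * 0.5063 / 9.81
R = 883.2784 * 0.5063 / 9.81 = 45.5897 m

45.5897 m


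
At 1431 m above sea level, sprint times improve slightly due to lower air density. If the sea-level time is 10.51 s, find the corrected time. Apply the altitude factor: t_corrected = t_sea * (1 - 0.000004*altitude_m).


Correction factor = 1 - 0.000004 * 1431 = 0.994276
t_corrected = t_sea * factor = 10.51 * 0.994276
t_corrected = 10.4498 s

10.4498 s


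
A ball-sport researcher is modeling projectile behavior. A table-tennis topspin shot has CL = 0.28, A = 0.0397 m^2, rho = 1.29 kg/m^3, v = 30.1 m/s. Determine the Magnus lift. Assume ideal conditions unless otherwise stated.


FM = 0.5 * CL * rho * A * v^2
FM = 0.5 * 0.28 * 1.29 * 0.0397 * 30.1^2
v^2 = 906.01
FM = 0.5 * 0.28 * 1.29 * 0.0397 * 906.01 = 6.4959 N

6.4959 N


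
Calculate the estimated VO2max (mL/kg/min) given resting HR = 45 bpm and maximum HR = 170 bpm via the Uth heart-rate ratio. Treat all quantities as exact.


VO2max = 15.3 * HRmax / HRrest
VO2max = 15.3 * 170 / 45
VO2max = 2601 / 45 = 57.8 mL/kg/min

57.8 mL/kg/min


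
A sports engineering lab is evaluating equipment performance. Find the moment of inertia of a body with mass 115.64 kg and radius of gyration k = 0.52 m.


I = m * k^2
I = 115.64 * 0.52^2
I = 115.64 * 0.2704 = 31.2691 kg*m^2

31.2691 kg*m^2


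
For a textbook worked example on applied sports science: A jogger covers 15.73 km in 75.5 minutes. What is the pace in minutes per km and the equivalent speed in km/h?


Pace = time / distance = 75.5 min / 15.73 km = 4.7997 min/km
Speed = distance / time_in_hours = 15.73 / 1.2583 hr
Speed = 12.5007 km/h

4.7997 min/km, 12.5007 km/h


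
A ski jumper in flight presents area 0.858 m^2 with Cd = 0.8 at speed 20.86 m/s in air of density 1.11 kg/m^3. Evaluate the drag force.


Fd = 0.5 * Cd * rho * A * v^2
Fd = 0.5 * 0.8 * 1.11 * 0.858 * 20.86^2
v^2 = 435.1396
Fd = 0.5 * 0.8 * 1.11 * 0.858 * 435.1396 = 165.7673 N

165.7673 N


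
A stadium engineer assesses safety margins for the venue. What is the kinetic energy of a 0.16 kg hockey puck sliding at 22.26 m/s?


KE = 0.5 * m * v^2
KE = 0.5 * 0.16 * 22.26^2
KE = 0.5 * 0.16 * 495.5076 = 39.6406 J

39.6406 J


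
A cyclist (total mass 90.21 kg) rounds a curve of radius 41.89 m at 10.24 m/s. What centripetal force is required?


Fc = m * v^2 / r
v^2 = 10.24^2 = 104.8576
Fc = 90.21 * 104.8576 / 41.89
Fc = 9459.2041 / 41.89 = 225.8106 N

225.8106 N


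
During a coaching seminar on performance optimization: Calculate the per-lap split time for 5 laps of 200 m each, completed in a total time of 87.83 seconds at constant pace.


Split time = total_time / n_laps = 87.83 / 5
Split time = 17.566 s per lap

17.566 s


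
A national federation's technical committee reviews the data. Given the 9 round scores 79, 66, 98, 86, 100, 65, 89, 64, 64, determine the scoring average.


Average = sum / n
Sum = 711
Average = 711 / 9 = 79

79


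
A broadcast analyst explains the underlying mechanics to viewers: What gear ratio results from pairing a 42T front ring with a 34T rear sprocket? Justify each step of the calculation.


GR = front_teeth / rear_teeth
GR = 42 / 34
GR = 1.2353

1.2353


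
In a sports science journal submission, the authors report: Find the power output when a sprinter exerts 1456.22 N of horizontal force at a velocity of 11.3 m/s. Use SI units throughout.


P = F * v
P = 1456.22 * 11.3
P = 16455.286 W

16455.286 W


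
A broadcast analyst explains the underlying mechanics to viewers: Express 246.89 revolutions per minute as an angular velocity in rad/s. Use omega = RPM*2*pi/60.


omega = RPM * 2 * pi / 60
omega = 246.89 * 2 * 3.14159 / 60
omega = 1551.2556 / 60 = 25.8543 rad/s

25.8543 rad/s


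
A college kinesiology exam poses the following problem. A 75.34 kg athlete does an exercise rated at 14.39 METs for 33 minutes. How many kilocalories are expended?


kcal = MET * mass * time_hr
Convert time: 33 min = 0.55 hr
kcal = 14.39 * 75.34 * 0.55
kcal = 596.2784 kcal

596.2784 kcal


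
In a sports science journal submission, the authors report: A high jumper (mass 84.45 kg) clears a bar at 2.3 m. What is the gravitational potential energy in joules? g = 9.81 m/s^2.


PE = m * g * h
PE = 84.45 * 9.81 * 2.3
PE = 828.4545 * 2.3 = 1905.4453 J

1905.4453 J


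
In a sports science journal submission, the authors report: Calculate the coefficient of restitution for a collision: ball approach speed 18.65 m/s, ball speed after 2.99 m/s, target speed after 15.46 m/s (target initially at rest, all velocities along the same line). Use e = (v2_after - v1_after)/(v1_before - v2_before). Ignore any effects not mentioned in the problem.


e = (v2_after - v1_after) / (v1_before - v2_before)
Numerator = 15.46 - 2.99 = 12.47
Denominator = 18.65 - 0 = 18.65
e = 12.47 / 18.65 = 0.6686

0.6686


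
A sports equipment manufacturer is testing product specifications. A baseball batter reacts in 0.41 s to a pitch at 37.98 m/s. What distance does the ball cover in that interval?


d = v * t
d = 37.98 * 0.41
d = 15.5718 m

15.5718 m


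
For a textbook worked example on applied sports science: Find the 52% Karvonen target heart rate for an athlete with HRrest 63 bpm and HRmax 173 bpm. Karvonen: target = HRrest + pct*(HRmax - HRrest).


Target = HRrest + pct*(HRmax - HRrest)
Heart rate reserve = HRmax - HRrest = 173 - 63 = 110 bpm
Fraction = 52% = 0.52
Target = 63 + 0.52 * 110
Target = 63 + 57.2 = 120.2 bpm

120.2 bpm


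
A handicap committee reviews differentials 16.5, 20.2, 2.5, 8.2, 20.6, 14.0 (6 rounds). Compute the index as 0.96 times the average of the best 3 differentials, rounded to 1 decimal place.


All differentials: 16.5, 20.2, 2.5, 8.2, 20.6, 14.0
Sorted: 2.5, 8.2, 14.0, 16.5, 20.2, 20.6
Best 3: 2.5, 8.2, 14.0
Average of best = 24.7 / 3 = 8.2333
Raw index = 8.2333 * 0.96 = 7.904
Handicap index = round(7.904, 1) = 7.9

7.9


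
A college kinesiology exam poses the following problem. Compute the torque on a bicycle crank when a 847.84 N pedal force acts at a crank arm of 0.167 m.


tau = F * d
tau = 847.84 * 0.167
tau = 141.5893 N*m

141.5893 N*m


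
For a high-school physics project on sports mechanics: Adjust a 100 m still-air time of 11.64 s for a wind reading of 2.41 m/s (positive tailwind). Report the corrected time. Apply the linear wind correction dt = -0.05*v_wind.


dt = -0.05 * v_wind = -0.05 * 2.41 = -0.1205 s
t_corrected = t_still + dt = 11.64 + (-0.1205)
t_corrected = 11.5195 s

11.5195 s


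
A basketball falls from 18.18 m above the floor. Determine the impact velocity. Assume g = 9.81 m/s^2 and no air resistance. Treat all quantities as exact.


v = sqrt(2 * g * h)
v = sqrt(2 * 9.81 * 18.18)
v = sqrt(356.6916) = 18.8863 m/s

18.8863 m/s


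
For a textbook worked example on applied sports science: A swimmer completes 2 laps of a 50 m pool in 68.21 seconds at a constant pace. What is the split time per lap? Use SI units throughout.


Split time = total_time / n_laps = 68.21 / 2
Split time = 34.105 s per lap

34.105 s


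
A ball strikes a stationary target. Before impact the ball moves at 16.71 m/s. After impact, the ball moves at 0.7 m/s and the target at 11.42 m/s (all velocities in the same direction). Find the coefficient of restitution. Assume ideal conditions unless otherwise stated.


e = (v2_after - v1_after) / (v1_before - v2_before)
Numerator = 11.42 - 0.7 = 10.72
Denominator = 16.71 - 0 = 16.71
e = 10.72 / 16.71 = 0.6415

0.6415


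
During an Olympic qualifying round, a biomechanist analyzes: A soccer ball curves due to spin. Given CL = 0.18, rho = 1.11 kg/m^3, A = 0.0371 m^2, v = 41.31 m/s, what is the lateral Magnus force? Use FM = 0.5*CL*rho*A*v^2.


FM = 0.5 * CL * rho * A * v^2
FM = 0.5 * 0.18 * 1.11 * 0.0371 * 41.31^2
v^2 = 1706.5161
FM = 0.5 * 0.18 * 1.11 * 0.0371 * 1706.5161 = 6.3248 N

6.3248 N


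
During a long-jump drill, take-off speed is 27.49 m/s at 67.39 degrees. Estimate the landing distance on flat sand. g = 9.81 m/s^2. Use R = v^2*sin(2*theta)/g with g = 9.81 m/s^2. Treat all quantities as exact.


R = v^2 * sin(2*theta) / g
Convert angle to radians: theta = 67.39 deg = 1.1762 rad
sin(2*theta) = sin(2.3524) = 0.7098
R = 27.49^2 * 0.7098 / 9.81
R = 755.7001 * 0.7098 / 9.81 = 54.6798 m

54.6798 m


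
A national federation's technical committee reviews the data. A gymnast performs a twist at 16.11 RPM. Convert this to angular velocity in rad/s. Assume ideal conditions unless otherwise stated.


omega = RPM * 2 * pi / 60
omega = 16.11 * 2 * 3.14159 / 60
omega = 101.2221 / 60 = 1.687 rad/s

1.687 rad/s


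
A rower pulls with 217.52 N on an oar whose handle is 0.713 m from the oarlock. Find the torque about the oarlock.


tau = F * d
tau = 217.52 * 0.713
tau = 155.0918 N*m

155.0918 N*m


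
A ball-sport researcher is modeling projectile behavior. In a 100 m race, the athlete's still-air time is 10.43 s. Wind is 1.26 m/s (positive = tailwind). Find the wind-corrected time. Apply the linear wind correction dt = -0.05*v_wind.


dt = -0.05 * v_wind = -0.05 * 1.26 = -0.063 s
t_corrected = t_still + dt = 10.43 + (-0.063)
t_corrected = 10.367 s

10.367 s


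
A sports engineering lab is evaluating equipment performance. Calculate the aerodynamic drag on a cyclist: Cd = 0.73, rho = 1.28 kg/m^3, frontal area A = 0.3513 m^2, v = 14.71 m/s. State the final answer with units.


Fd = 0.5 * Cd * rho * A * v^2
Fd = 0.5 * 0.73 * 1.28 * 0.3513 * 14.71^2
v^2 = 216.3841
Fd = 0.5 * 0.73 * 1.28 * 0.3513 * 216.3841 = 35.5146 N

35.5146 N


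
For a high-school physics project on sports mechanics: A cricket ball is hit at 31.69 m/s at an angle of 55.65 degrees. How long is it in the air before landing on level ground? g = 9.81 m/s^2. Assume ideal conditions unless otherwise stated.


T = 2*v*sin(theta)/g
sin(theta) = sin(55.65 deg) = 0.8256
T = 2*31.69*0.8256 / 9.81
T = 52.3269 / 9.81 = 5.334 s

5.334 s


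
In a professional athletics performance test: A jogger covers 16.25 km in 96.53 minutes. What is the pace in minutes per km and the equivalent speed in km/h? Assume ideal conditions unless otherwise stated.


Pace = time / distance = 96.53 min / 16.25 km = 5.9403 min/km
Speed = distance / time_in_hours = 16.25 / 1.6088 hr
Speed = 10.1005 km/h

5.9403 min/km, 10.1005 km/h


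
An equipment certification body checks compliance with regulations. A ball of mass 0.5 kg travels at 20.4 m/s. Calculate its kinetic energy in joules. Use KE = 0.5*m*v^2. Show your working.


KE = 0.5 * m * v^2
KE = 0.5 * 0.5 * 20.4^2
KE = 0.5 * 0.5 * 416.16 = 104.04 J

104.04 J


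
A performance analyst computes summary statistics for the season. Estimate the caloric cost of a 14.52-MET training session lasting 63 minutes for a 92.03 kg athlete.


kcal = MET * mass * time_hr
Convert time: 63 min = 1.05 hr
kcal = 14.52 * 92.03 * 1.05
kcal = 1403.0894 kcal

1403.0894 kcal


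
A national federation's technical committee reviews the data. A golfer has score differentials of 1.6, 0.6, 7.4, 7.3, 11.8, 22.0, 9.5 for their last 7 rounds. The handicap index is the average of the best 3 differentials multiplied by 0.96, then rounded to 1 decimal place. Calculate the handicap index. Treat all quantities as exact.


All differentials: 1.6, 0.6, 7.4, 7.3, 11.8, 22.0, 9.5
Sorted: 0.6, 1.6, 7.3, 7.4, 9.5, 11.8, 22.0
Best 3: 0.6, 1.6, 7.3
Average of best = 9.5 / 3 = 3.1667
Raw index = 3.1667 * 0.96 = 3.04
Handicap index = round(3.04, 1) = 3.0

3.0


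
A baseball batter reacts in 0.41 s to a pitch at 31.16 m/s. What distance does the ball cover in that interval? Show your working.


d = v * t
d = 31.16 * 0.41
d = 12.7756 m

12.7756 m


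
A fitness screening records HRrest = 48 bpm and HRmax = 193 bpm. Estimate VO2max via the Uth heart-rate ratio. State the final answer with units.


VO2max = 15.3 * HRmax / HRrest
VO2max = 15.3 * 193 / 48
VO2max = 2952.9 / 48 = 61.5188 mL/kg/min

61.5188 mL/kg/min


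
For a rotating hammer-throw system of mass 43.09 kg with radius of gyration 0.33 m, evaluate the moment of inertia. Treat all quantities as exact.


I = m * k^2
I = 43.09 * 0.33^2
I = 43.09 * 0.1089 = 4.6925 kg*m^2

4.6925 kg*m^2


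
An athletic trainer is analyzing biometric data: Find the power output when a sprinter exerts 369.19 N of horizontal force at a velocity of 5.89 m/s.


P = F * v
P = 369.19 * 5.89
P = 2174.5291 W

2174.5291 W


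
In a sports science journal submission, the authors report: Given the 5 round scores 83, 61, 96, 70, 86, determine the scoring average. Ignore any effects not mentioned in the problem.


Average = sum / n
Sum = 396
Average = 396 / 5 = 79.2

79.2


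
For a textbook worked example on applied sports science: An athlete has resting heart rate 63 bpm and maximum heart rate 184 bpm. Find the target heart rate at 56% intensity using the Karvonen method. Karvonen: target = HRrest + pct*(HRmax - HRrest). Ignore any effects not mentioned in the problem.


Target = HRrest + pct*(HRmax - HRrest)
Heart rate reserve = HRmax - HRrest = 184 - 63 = 121 bpm
Fraction = 56% = 0.56
Target = 63 + 0.56 * 121
Target = 63 + 67.76 = 130.76 bpm

130.76 bpm


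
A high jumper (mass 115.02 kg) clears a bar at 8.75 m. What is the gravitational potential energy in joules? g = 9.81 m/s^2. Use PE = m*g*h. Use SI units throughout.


PE = m * g * h
PE = 115.02 * 9.81 * 8.75
PE = 1128.3462 * 8.75 = 9873.0292 J

9873.0292 J


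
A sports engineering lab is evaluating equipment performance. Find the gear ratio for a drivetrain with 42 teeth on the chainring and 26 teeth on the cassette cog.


GR = front_teeth / rear_teeth
GR = 42 / 26
GR = 1.6154

1.6154


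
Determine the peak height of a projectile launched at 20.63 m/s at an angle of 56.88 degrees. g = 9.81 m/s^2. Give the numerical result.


H = (v*sin(theta))^2 / (2*g)
vy = v*sin(theta) = 20.63 * sin(56.88 deg) = 17.2782 m/s
H = vy^2 / (2*g) = 298.5363 / (2*9.81)
H = 298.5363 / 19.62 = 15.2159 m

15.2159 m


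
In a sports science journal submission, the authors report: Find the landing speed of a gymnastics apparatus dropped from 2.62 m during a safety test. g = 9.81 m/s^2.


v = sqrt(2 * g * h)
v = sqrt(2 * 9.81 * 2.62)
v = sqrt(51.4044) = 7.1697 m/s

7.1697 m/s


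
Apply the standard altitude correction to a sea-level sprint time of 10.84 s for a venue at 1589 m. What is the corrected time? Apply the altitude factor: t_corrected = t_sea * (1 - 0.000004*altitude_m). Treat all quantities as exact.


Correction factor = 1 - 0.000004 * 1589 = 0.993644
t_corrected = t_sea * factor = 10.84 * 0.993644
t_corrected = 10.7711 s

10.7711 s


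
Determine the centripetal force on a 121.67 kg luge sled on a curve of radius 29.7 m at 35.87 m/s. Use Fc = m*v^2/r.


Fc = m * v^2 / r
v^2 = 35.87^2 = 1286.6569
Fc = 121.67 * 1286.6569 / 29.7
Fc = 156547.545 / 29.7 = 5270.9611 N

5270.9611 N


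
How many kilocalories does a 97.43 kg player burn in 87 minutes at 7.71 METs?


kcal = MET * mass * time_hr
Convert time: 87 min = 1.45 hr
kcal = 7.71 * 97.43 * 1.45
kcal = 1089.2187 kcal

1089.2187 kcal


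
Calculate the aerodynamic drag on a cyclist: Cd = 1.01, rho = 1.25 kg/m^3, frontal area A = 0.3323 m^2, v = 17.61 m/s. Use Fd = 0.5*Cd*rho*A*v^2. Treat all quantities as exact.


Fd = 0.5 * Cd * rho * A * v^2
Fd = 0.5 * 1.01 * 1.25 * 0.3323 * 17.61^2
v^2 = 310.1121
Fd = 0.5 * 1.01 * 1.25 * 0.3323 * 310.1121 = 65.0505 N

65.0505 N


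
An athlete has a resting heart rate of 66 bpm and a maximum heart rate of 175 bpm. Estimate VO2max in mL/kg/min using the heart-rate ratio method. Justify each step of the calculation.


VO2max = 15.3 * HRmax / HRrest
VO2max = 15.3 * 175 / 66
VO2max = 2677.5 / 66 = 40.5682 mL/kg/min

40.5682 mL/kg/min
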